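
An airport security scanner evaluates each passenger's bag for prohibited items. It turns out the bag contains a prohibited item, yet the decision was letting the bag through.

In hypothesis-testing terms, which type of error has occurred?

The null hypothesis here is that the bag contains no prohibited items.
'Letting the bag through' corresponds to failing to reject H₀.
H₀ was not rejected but H₀ is false — a Type II error (false negative).

Type II error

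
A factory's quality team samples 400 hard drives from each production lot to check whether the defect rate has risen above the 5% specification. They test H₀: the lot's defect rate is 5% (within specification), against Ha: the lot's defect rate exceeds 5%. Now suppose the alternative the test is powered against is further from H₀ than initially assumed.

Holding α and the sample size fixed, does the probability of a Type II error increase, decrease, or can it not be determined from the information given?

It decreases.

A bigger departure from H₀ is easier for the test to detect, so it fails to reject less often.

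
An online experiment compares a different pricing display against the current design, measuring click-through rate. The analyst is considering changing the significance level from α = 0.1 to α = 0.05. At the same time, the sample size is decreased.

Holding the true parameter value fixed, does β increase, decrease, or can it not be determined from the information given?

It increases.

A smaller α moves the rejection region further into the tail. With the alternative true, more outcomes now fall outside the rejection region, so failing to reject becomes more likely. With less data the test statistic is noisier; under Ha, more outcomes land inside the acceptance region. Both changes push β in the same direction.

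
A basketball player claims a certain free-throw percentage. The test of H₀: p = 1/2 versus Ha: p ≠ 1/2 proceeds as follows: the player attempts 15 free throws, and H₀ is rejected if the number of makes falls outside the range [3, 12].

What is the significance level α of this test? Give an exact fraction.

121/16384

Under H₀, X ~ Binomial(15, 1/2); α is the probability of landing in either tail, P(X ≤ 2) + P(X ≥ 13).
Each tail has probability (1 + 15 + 105)/32768; doubling gives α = 242/32768 = 121/16384.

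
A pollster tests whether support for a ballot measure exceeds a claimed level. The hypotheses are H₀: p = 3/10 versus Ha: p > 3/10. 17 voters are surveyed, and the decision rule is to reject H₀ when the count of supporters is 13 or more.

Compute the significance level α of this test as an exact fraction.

1032701997051/10000000000000000

Under H₀, Y ~ Binomial(17, 3/10), and α = P(Y ≥ 13).
Summing C(17,j)(3/10)^j(7/10)^{17−j} for j = 13,…,17 gives 1032701997051/10000000000000000.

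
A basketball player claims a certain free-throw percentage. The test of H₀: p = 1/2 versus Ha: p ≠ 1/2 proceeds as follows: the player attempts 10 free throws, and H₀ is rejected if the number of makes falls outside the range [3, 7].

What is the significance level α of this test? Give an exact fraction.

Under H₀, X ~ Binomial(10, 1/2); α is the probability of landing in either tail, P(X ≤ 2) + P(X ≥ 8).
The two tails are symmetric, so α = 2·(1 + 10 + 45)/2^10 = 112/1024 = 7/64.

7/64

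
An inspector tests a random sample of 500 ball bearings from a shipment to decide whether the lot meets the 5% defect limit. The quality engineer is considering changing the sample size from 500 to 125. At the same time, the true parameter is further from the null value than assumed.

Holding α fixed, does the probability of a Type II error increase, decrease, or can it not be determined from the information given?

The first change alone would make β increase; the second alone would make β decrease. Which effect dominates depends on the magnitudes, which are not given.

Cannot be determined from the information given.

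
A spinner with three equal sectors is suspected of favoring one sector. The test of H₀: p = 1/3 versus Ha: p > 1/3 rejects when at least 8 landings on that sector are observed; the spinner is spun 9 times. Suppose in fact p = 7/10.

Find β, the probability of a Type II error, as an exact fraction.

401998383/500000000

A Type II error is failing to reject when Ha holds: with p = 7/10, β = P(S ≤ 7).
Summing C(9,j)·(7/10)^j·(3/10)^{9-j} for j = 0..7 gives 401998383/500000000.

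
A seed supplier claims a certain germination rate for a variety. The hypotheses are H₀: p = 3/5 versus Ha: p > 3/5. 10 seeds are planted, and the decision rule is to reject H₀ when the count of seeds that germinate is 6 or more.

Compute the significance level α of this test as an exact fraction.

α = P(reject H₀ | H₀ true) = P(S ≥ 6 | p = 3/5), with S ~ Binomial(10, 3/5).
Summing C(10,j)(3/5)^j(2/5)^{10−j} for j = 6,…,10 gives 6182649/9765625.

6182649/9765625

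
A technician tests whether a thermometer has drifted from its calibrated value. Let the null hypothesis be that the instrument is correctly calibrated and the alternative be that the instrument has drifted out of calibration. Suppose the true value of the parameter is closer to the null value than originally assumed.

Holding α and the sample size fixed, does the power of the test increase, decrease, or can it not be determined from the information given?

It decreases.

A smaller departure from H₀ means the test statistic under Ha is distributed closer to where it would be under H₀; rejection becomes less likely.
Since power = 1 − β and β increases, power decreases.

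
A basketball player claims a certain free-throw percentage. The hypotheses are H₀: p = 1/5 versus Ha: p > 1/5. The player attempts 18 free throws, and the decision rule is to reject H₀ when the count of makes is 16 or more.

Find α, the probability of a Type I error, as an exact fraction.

The Type I error probability is α = P(X ≥ 16) computed under H₀, where X ~ Binomial(18, 1/5).
P(X ≥ 16) = Σ_{j=16}^{18} C(18,j)·(1/5)^j·(4/5)^{18-j} = 2521/3814697265625.

2521/3814697265625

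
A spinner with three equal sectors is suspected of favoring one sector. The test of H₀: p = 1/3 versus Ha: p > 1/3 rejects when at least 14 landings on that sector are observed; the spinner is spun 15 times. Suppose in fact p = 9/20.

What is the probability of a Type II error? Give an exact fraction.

β = P(fail to reject H₀ | Ha true) = P(Y ≤ 13 | p = 9/20), Y ~ Binomial(15, 9/20).
Equivalently, β = 1 − P(Y ≥ 14) = 16382009719056418393/16384000000000000000.

16382009719056418393/16384000000000000000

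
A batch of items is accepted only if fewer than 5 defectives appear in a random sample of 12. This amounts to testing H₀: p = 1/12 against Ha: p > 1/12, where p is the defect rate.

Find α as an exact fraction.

2867643737/1486016741376

α = P(reject H₀ | H₀ true) = P(K ≥ 5 | p = 1/12), K ~ Binomial(12, 1/12).
Via the complement, α = 1 − Σ_{j=0}^{4} C(12,j)(1/12)^j(11/12)^{12-j} = 2867643737/1486016741376.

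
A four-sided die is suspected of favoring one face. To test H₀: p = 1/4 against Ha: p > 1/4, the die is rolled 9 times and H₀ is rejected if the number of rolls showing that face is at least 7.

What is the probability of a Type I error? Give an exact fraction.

The Type I error probability is α = P(Y ≥ 7) computed under H₀, where Y ~ Binomial(9, 1/4).
P(Y ≥ 7) = Σ_{j=7}^{9} C(9,j)·(1/4)^j·(3/4)^{9-j} = 11/8192.

11/8192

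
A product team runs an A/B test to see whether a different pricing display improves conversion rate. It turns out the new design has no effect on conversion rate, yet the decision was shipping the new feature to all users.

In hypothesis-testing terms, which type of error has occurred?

Type I error

The null hypothesis here is that the new design has no effect on conversion rate.
'Shipping the new feature to all users' corresponds to rejecting H₀.
H₀ was rejected but H₀ is true — a Type I error (false positive).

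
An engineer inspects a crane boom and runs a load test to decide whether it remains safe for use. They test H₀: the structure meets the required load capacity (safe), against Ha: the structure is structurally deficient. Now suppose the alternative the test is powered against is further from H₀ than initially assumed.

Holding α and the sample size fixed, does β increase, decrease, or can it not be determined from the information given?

A larger true effect moves the Ha sampling distribution further from the H₀ critical value, making rejection more likely when Ha is true.

It decreases.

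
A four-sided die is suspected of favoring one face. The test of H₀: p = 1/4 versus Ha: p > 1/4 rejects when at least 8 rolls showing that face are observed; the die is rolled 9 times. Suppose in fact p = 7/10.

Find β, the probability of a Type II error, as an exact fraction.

A Type II error is failing to reject when Ha holds: with p = 7/10, β = P(S ≤ 7).
Adding the binomial probabilities P(S=0)+…+P(S=7) at p = 7/10 gives 401998383/500000000.

401998383/500000000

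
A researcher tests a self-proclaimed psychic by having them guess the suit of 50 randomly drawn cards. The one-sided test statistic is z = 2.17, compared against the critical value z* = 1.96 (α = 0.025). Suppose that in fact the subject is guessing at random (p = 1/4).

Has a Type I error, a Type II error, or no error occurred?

The conventional null hypothesis is that the subject is guessing at random (p = 1/4).
Since z = 2.17 > z* = 1.96, H₀ is rejected.
H₀ is true (actually the subject is guessing at random (p = 1/4)).
Rejecting a true H₀ is a Type I error.

Type I error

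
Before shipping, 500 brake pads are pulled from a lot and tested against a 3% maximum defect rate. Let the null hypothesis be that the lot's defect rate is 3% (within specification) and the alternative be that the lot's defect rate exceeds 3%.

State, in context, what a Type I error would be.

A Type I error is rejecting H₀ when H₀ is true.
Here that means rejecting the lot and scrapping or reworking it when actually the lot's defect rate is 3% (within specification).

A Type I error would mean concluding that the lot's defect rate exceeds 3% when in fact the lot's defect rate is 3% (within specification).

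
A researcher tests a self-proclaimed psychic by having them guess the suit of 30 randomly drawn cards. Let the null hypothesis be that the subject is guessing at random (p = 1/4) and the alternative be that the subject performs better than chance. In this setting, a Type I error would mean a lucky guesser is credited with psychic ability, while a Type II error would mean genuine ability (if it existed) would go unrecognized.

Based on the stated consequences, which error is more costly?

The Type I consequence (a lucky guesser is credited with psychic ability) is more severe than the Type II consequence (genuine ability (if it existed) would go unrecognized).

Type I error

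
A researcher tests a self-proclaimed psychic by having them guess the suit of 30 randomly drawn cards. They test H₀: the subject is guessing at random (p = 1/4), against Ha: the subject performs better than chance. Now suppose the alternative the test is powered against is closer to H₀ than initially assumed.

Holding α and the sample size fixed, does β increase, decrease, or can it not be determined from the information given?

It increases.

A smaller true effect puts the Ha sampling distribution closer to H₀, so more of it falls in the non-rejection region.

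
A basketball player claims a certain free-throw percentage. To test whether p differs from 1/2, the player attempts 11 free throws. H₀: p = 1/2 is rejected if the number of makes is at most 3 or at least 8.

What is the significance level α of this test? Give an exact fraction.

29/128

The significance level is the null-hypothesis probability of the rejection region {≤3} ∪ {≥8}.
The two tails are symmetric, so α = 2·(1 + 11 + 55 + 165)/2^11 = 464/2048 = 29/128.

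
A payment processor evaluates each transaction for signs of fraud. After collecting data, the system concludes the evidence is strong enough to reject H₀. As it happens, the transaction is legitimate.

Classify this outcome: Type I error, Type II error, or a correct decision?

The conventional null hypothesis here is that the transaction is legitimate.
H₀ was rejected, but H₀ is actually true.
Rejecting a true null hypothesis is a Type I error (false positive).

Type I error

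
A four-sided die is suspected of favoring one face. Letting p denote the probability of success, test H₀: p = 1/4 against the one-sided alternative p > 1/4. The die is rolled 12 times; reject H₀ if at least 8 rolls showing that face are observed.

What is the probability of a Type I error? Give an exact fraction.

23333/8388608

α = P(reject H₀ | H₀ true) = P(K ≥ 8 | p = 1/4), with K ~ Binomial(12, 1/4).
Adding the binomial terms for j = 8 through 12 with p = 1/4 yields 23333/8388608.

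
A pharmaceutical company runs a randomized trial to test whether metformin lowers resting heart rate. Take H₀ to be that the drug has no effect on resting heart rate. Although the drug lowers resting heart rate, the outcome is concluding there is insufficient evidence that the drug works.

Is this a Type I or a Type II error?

Type II error

'Concluding there is insufficient evidence that the drug works' corresponds to failing to reject H₀.
H₀ was not rejected but H₀ is false — a Type II error (false negative).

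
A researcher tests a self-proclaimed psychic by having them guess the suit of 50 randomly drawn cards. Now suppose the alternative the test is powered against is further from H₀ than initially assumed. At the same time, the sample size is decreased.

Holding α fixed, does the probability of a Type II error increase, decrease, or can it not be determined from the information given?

The first change alone would make β decrease; the second alone would make β increase. Which effect dominates depends on the magnitudes, which are not given.

Cannot be determined from the information given.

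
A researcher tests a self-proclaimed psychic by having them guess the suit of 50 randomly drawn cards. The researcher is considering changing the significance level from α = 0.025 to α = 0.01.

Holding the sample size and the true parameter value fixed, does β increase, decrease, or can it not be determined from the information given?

Lowering α raises the bar for rejection; under Ha, the test now fails to reject on outcomes it previously would have rejected.

It increases.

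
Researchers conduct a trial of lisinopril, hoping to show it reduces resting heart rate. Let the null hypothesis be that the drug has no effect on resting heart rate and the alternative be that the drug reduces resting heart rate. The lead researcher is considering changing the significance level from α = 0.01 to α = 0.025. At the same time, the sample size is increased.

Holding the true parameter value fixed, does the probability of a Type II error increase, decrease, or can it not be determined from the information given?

It decreases.

A larger α widens the rejection region, so when the alternative is true more outcomes lead to rejection — failing to reject becomes less likely. A larger sample reduces the standard error, pulling the sampling distribution under Ha further from the non-rejection region. Both changes push β in the same direction.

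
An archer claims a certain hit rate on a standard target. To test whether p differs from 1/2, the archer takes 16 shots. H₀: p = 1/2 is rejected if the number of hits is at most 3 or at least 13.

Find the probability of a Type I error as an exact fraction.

Under H₀, K ~ Binomial(16, 1/2); α is the probability of landing in either tail, P(K ≤ 3) + P(K ≥ 13).
The two tails are symmetric, so α = 2·(1 + 16 + 120 + 560)/2^16 = 1394/65536 = 697/32768.

697/32768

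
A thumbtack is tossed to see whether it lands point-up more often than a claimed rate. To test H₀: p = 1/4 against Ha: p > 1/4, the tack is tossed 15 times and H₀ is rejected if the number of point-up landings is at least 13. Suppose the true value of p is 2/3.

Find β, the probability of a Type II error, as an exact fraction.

β = P(fail to reject H₀ | Ha true) = P(Y ≤ 12 | p = 2/3), Y ~ Binomial(15, 2/3).
Summing C(15,j)·(2/3)^j·(1/3)^{15-j} for j = 0..12 gives 13210219/14348907.

13210219/14348907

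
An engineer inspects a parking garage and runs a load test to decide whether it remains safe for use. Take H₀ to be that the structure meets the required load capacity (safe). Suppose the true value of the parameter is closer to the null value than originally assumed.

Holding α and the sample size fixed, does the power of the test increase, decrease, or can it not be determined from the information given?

It decreases.

A smaller true effect puts the Ha sampling distribution closer to H₀, so more of it falls in the non-rejection region.
Since power = 1 − β and β increases, power decreases.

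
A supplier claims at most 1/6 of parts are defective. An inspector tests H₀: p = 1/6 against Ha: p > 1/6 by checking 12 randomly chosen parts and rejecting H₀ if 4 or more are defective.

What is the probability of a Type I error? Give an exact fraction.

90828487/725594112

α = P(reject H₀ | H₀ true) = P(Y ≥ 4 | p = 1/6), Y ~ Binomial(12, 1/6).
Computing the lower-tail complement: 1 − 634765625/725594112 = 90828487/725594112.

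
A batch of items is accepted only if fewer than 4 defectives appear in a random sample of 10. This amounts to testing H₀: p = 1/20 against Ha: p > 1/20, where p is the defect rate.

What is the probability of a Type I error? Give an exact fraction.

2632954721/2560000000000

The significance level is the probability, assuming p = 1/20, of seeing 4 or more defectives in 10 draws.
α = 1 − P(S ≤ 3) = 1 − 2557367045279/2560000000000 = 2632954721/2560000000000.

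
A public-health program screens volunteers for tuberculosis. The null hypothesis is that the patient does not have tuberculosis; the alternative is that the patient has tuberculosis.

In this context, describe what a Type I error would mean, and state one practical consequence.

A Type I error is rejecting H₀ when H₀ is true.
Here that means flagging the patient as positive and ordering follow-up testing when actually the patient does not have tuberculosis.

A Type I error would mean concluding that the patient has tuberculosis when in fact the patient does not have tuberculosis. Consequence: a healthy patient undergoes unnecessary, possibly invasive follow-up procedures.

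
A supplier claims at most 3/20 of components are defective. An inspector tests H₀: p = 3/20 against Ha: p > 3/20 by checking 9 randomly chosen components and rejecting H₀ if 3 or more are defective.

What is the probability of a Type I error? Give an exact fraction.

4507308909/32000000000

The significance level is the probability, assuming p = 3/20, of seeing 3 or more defectives in 9 draws.
α = 1 − P(K ≤ 2) = 1 − 27492691091/32000000000 = 4507308909/32000000000.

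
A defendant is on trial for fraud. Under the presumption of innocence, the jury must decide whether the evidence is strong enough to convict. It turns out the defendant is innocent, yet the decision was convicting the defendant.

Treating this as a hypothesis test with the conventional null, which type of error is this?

Type I error

The null hypothesis here is that the defendant is innocent.
'Convicting the defendant' corresponds to rejecting H₀.
H₀ was rejected but H₀ is true — a Type I error (false positive).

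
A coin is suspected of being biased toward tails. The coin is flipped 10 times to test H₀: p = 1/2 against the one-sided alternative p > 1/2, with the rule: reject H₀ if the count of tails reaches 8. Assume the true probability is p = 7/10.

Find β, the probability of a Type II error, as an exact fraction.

771521517/1250000000

A Type II error is failing to reject when Ha holds: with p = 7/10, β = P(Y ≤ 7).
Equivalently, β = 1 − P(Y ≥ 8) = 771521517/1250000000.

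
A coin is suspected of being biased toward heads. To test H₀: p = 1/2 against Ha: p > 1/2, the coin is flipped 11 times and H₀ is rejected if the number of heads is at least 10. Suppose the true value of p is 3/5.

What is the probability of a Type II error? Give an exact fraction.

β = P(fail to reject H₀ | Ha true) = P(Y ≤ 9 | p = 3/5), Y ~ Binomial(11, 3/5).
Equivalently, β = 1 − P(Y ≥ 10) = 1894076/1953125.

1894076/1953125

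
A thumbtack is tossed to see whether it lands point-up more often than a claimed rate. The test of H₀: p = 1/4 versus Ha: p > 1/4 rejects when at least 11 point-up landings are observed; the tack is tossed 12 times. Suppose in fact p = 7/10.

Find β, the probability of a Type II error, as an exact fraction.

Under the alternative p = 7/10, X ~ Binomial(12, 7/10); β is the probability the test does not reject, P(X < 11).
Equivalently, β = 1 − P(X ≥ 11) = 914974950051/1000000000000.

914974950051/1000000000000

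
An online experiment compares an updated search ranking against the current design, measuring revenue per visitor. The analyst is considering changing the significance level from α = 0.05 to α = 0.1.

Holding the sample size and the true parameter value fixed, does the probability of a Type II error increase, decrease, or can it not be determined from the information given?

It decreases.

With a larger α the critical value moves toward the center, so more of the Ha sampling distribution lies in the rejection region.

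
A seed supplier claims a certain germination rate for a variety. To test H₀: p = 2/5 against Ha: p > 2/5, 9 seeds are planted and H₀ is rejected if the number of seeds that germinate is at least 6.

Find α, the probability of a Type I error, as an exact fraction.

194048/1953125

Under H₀, S ~ Binomial(9, 2/5), and α = P(S ≥ 6).
P(S ≥ 6) = Σ_{j=6}^{9} C(9,j)·(2/5)^j·(3/5)^{9-j} = 194048/1953125.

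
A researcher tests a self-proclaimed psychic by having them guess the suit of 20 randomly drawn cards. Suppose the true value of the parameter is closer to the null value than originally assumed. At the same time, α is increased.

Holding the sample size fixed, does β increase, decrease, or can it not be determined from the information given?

Cannot be determined from the information given.

The first change alone would make β increase; the second alone would make β decrease. Which effect dominates depends on the magnitudes, which are not given.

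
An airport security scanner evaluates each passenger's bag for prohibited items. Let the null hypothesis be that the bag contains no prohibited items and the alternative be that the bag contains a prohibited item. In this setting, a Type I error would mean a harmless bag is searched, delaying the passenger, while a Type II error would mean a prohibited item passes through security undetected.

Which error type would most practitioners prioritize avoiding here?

Type II error

The Type II consequence (a prohibited item passes through security undetected) is more severe than the Type I consequence (a harmless bag is searched, delaying the passenger).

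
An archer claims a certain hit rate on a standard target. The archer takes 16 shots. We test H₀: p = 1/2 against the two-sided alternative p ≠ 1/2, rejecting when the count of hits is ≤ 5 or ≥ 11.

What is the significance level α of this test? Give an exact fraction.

Under H₀, K ~ Binomial(16, 1/2); α is the probability of landing in either tail, P(K ≤ 5) + P(K ≥ 11).
Each tail has probability (1 + 16 + 120 + 560 + 1820 + 4368)/65536; doubling gives α = 13770/65536 = 6885/32768.

6885/32768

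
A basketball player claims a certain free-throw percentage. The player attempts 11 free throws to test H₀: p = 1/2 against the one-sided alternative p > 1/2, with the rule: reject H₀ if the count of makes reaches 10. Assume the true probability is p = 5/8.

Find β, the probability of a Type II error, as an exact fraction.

4109420421/4294967296

A Type II error is failing to reject when Ha holds: with p = 5/8, β = P(S ≤ 9).
Adding the binomial probabilities P(S=0)+…+P(S=9) at p = 5/8 gives 4109420421/4294967296.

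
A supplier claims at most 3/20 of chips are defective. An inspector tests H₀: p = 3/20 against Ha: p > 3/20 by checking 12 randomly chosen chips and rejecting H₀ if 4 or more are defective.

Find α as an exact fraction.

α = P(reject H₀ | H₀ true) = P(Y ≥ 4 | p = 3/20), Y ~ Binomial(12, 3/20).
α = 1 − P(Y ≤ 3) = 1 − 743664573512687/819200000000000 = 75535426487313/819200000000000.

75535426487313/819200000000000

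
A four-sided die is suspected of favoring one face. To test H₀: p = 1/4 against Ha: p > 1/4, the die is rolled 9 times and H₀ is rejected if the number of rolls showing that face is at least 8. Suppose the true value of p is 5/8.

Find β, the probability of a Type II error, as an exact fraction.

3803679/4194304

A Type II error is failing to reject when Ha holds: with p = 5/8, β = P(Y ≤ 7).
Adding the binomial probabilities P(Y=0)+…+P(Y=7) at p = 5/8 gives 3803679/4194304.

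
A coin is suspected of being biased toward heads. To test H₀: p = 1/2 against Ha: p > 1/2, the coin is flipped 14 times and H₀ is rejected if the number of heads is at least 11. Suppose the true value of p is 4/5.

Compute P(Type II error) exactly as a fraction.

Under the alternative p = 4/5, K ~ Binomial(14, 4/5); β is the probability the test does not reject, P(K < 11).
Equivalently, β = 1 − P(K ≥ 11) = 1842102761/6103515625.

1842102761/6103515625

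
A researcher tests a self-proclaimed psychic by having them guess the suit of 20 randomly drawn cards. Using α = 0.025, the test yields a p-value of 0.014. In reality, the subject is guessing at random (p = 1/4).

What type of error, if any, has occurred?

Type I error

The conventional null hypothesis is that the subject is guessing at random (p = 1/4).
Since p = 0.014 < α = 0.025, H₀ is rejected.
H₀ is true (actually the subject is guessing at random (p = 1/4)).
Rejecting a true H₀ is a Type I error.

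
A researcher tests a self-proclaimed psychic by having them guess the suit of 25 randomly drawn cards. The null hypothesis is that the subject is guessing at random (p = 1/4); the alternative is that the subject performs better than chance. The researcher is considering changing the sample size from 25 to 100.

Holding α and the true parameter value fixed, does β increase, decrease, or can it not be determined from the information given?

It decreases.

More data shrinks sampling variability; the test statistic under Ha concentrates further from the null value, making rejection more likely.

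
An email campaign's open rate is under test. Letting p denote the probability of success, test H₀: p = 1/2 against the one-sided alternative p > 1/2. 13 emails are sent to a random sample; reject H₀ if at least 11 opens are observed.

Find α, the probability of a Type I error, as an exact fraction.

23/2048

α = P(reject H₀ | H₀ true) = P(S ≥ 11 | p = 1/2), with S ~ Binomial(13, 1/2).
P(S ≥ 11) = [C(13,11) + C(13,12) + C(13,13)] / 2^13 = (78 + 13 + 1) / 8192 = 92/8192 = 23/2048.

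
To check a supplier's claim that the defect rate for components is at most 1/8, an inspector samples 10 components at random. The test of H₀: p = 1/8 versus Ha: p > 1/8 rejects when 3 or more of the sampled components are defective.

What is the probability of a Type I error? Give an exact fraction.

Under H₀, S ~ Binomial(10, 1/8); the Type I error rate is P(S ≥ 3).
Computing the lower-tail complement: 1 − 236356841/268435456 = 32078615/268435456.

32078615/268435456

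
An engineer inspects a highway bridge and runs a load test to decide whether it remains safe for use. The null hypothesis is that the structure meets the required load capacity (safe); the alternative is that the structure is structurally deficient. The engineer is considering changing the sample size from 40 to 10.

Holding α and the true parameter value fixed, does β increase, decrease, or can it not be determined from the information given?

It increases.

A smaller sample increases the standard error, so the sampling distributions under H₀ and Ha overlap more.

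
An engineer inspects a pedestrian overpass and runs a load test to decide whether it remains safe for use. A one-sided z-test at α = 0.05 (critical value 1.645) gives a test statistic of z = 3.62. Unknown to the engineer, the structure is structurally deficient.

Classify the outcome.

The conventional null hypothesis is that the structure meets the required load capacity (safe).
Since z = 3.62 > z* = 1.645, H₀ is rejected.
H₀ is false (actually the structure is structurally deficient).
The decision matches the true state — no error.

No error — this is a correct decision.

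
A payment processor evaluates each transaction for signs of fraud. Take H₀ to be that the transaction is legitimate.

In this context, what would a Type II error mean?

A Type II error would mean concluding that the transaction is legitimate (or at least failing to establish that the transaction is fraudulent) when in fact the transaction is fraudulent.

A Type II error is failing to reject H₀ when H₀ is false.
Here that means approving the transaction when actually the transaction is fraudulent.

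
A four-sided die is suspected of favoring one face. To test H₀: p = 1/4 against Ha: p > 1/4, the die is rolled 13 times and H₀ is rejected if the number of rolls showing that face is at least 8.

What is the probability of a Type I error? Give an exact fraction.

Under H₀, K ~ Binomial(13, 1/4), and α = P(K ≥ 8).
Adding the binomial terms for j = 8 through 13 with p = 1/4 yields 23695/4194304.

23695/4194304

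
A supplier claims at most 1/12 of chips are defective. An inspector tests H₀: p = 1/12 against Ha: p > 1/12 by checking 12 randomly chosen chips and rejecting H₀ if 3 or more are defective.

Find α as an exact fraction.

642062000537/8916100448256

The significance level is the probability, assuming p = 1/12, of seeing 3 or more defectives in 12 draws.
Computing the lower-tail complement: 1 − 8274038447719/8916100448256 = 642062000537/8916100448256.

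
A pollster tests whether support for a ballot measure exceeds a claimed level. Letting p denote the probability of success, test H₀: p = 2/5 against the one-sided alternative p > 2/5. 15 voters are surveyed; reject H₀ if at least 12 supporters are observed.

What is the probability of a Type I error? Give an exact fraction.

58830848/30517578125

Under H₀, K ~ Binomial(15, 2/5), and α = P(K ≥ 12).
Summing C(15,j)(2/5)^j(3/5)^{15−j} for j = 12,…,15 gives 58830848/30517578125.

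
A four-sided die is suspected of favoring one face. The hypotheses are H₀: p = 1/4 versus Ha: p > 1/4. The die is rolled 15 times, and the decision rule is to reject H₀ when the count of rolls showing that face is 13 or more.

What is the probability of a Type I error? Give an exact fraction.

991/1073741824

α = P(reject H₀ | H₀ true) = P(K ≥ 13 | p = 1/4), with K ~ Binomial(15, 1/4).
Summing C(15,j)(1/4)^j(3/4)^{15−j} for j = 13,…,15 gives 991/1073741824.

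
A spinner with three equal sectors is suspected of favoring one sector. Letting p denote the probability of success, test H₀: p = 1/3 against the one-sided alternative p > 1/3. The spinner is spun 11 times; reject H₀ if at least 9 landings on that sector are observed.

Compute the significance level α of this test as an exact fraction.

1/729

α = P(reject H₀ | H₀ true) = P(Y ≥ 9 | p = 1/3), with Y ~ Binomial(11, 1/3).
Adding the binomial terms for j = 9 through 11 with p = 1/3 yields 1/729.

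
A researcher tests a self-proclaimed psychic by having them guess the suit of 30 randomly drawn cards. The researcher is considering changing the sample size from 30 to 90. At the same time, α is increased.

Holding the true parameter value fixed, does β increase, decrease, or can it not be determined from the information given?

It decreases.

A larger sample reduces the standard error, pulling the sampling distribution under Ha further from the non-rejection region. A larger α widens the rejection region, so when the alternative is true more outcomes lead to rejection — failing to reject becomes less likely. Both changes push β in the same direction.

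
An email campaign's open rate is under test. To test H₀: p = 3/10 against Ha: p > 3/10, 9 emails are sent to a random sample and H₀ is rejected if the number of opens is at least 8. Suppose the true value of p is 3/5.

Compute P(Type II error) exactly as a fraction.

1815344/1953125

β = P(fail to reject H₀ | Ha true) = P(X ≤ 7 | p = 3/5), X ~ Binomial(9, 3/5).
Summing C(9,j)·(3/5)^j·(2/5)^{9-j} for j = 0..7 gives 1815344/1953125.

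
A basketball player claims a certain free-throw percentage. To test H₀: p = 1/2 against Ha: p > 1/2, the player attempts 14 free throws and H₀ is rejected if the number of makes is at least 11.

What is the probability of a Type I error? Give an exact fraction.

235/8192

α = P(reject H₀ | H₀ true) = P(S ≥ 11 | p = 1/2), with S ~ Binomial(14, 1/2).
That's C(14,11) + C(14,12) + C(14,13) + C(14,14) over 2^14, i.e. (364 + 91 + 14 + 1)/16384 = 470/16384 = 235/8192.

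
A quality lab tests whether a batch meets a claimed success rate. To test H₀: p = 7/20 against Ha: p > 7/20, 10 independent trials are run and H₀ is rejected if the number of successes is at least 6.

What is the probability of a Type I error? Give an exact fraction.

486062490487/5120000000000

α = P(reject H₀ | H₀ true) = P(X ≥ 6 | p = 7/20), with X ~ Binomial(10, 7/20).
P(X ≥ 6) = Σ_{j=6}^{10} C(10,j)·(7/20)^j·(13/20)^{10-j} = 486062490487/5120000000000.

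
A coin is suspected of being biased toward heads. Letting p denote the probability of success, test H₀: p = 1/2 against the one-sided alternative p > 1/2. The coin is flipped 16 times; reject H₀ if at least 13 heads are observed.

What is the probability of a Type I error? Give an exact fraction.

Under H₀, S ~ Binomial(16, 1/2), and α = P(S ≥ 13).
That's C(16,13) + C(16,14) + C(16,15) + C(16,16) over 2^16, i.e. (560 + 120 + 16 + 1)/65536 = 697/65536.

697/65536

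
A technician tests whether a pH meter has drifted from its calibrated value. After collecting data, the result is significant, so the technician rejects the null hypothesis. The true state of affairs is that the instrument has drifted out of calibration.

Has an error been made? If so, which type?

No error — this is a correct decision.

The conventional null hypothesis here is that the instrument is correctly calibrated.
The test rejected a false H₀ — the decision matches the true state.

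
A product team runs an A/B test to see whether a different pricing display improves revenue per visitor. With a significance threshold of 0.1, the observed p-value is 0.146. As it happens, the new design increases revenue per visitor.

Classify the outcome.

The conventional null hypothesis is that the new design has no effect on revenue per visitor.
Since p = 0.146 ≥ α = 0.1, H₀ is not rejected.
H₀ is false (actually the new design increases revenue per visitor).
Failing to reject a false H₀ is a Type II error.

Type II error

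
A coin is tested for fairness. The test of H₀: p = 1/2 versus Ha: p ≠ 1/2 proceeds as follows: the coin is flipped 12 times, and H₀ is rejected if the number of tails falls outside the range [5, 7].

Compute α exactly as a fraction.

397/1024

The significance level is the null-hypothesis probability of the rejection region {≤4} ∪ {≥8}.
By symmetry, α = 2·P(K ≤ 4) = 2·(1 + 12 + 66 + 220 + 495)/4096 = 1588/4096 = 397/1024.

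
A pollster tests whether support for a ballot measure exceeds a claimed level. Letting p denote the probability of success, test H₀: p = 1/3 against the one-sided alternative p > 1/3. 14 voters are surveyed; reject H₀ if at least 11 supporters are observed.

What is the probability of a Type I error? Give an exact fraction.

3305/4782969

The Type I error probability is α = P(K ≥ 11) computed under H₀, where K ~ Binomial(14, 1/3).
Summing C(14,j)(1/3)^j(2/3)^{14−j} for j = 11,…,14 gives 3305/4782969.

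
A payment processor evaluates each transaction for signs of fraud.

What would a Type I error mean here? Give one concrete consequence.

With the conventional null hypothesis that the transaction is legitimate:
A Type I error is rejecting H₀ when H₀ is true.
Here that means blocking the transaction and freezing the card when actually the transaction is legitimate.

A Type I error would mean concluding that the transaction is fraudulent when in fact the transaction is legitimate. Consequence: a legitimate purchase is declined and the customer's card is frozen.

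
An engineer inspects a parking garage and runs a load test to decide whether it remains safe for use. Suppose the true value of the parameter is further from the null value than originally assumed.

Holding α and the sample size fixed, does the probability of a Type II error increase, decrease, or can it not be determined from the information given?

It decreases.

A larger true effect moves the Ha sampling distribution further from the H₀ critical value, making rejection more likely when Ha is true.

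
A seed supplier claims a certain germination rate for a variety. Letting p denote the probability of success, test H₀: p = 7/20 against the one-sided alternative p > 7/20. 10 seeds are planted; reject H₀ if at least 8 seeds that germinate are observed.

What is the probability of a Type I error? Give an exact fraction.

12342438941/2560000000000

Under H₀, S ~ Binomial(10, 7/20), and α = P(S ≥ 8).
Summing C(10,j)(7/20)^j(13/20)^{10−j} for j = 8,…,10 gives 12342438941/2560000000000.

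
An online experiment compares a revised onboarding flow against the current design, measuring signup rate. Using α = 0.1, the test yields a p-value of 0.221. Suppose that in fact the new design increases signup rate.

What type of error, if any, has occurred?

Type II error

The conventional null hypothesis is that the new design has no effect on signup rate.
Since p = 0.221 ≥ α = 0.1, H₀ is not rejected.
H₀ is false (actually the new design increases signup rate).
Failing to reject a false H₀ is a Type II error.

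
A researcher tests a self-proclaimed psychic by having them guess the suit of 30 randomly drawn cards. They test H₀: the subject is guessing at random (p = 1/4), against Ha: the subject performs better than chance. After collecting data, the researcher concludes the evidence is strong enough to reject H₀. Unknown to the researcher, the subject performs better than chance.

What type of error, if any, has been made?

Neither — the decision is correct.

The test rejected a false H₀ — the decision matches the true state.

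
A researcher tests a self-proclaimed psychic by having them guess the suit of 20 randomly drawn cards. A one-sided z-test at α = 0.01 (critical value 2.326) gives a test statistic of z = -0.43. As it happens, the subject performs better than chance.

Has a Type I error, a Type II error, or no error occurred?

Type II error

The conventional null hypothesis is that the subject is guessing at random (p = 1/4).
Since z = -0.43 ≤ z* = 2.326, H₀ is not rejected.
H₀ is false (actually the subject performs better than chance).
Failing to reject a false H₀ is a Type II error.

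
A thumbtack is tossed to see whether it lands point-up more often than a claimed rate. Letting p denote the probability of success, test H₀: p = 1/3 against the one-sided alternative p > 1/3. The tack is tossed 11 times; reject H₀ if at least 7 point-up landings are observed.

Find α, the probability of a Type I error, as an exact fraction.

2281/59049

α = P(reject H₀ | H₀ true) = P(S ≥ 7 | p = 1/3), with S ~ Binomial(11, 1/3).
Summing C(11,j)(1/3)^j(2/3)^{11−j} for j = 7,…,11 gives 2281/59049.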